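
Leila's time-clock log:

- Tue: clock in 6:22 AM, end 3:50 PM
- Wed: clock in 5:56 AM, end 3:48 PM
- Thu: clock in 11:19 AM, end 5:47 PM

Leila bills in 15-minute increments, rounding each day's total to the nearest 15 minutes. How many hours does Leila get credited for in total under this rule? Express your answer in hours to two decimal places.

25.75 hours

Tue: 6:22 AM–3:50 PM = 9 h 28 min → rounds to 9 h 30 min
Wed: 5:56 AM–3:48 PM = 9 h 52 min → rounds to 9 h 45 min
Thu: 11:19 AM–5:47 PM = 6 h 28 min → rounds to 6 h 30 min
Total credited: 25 h 45 min.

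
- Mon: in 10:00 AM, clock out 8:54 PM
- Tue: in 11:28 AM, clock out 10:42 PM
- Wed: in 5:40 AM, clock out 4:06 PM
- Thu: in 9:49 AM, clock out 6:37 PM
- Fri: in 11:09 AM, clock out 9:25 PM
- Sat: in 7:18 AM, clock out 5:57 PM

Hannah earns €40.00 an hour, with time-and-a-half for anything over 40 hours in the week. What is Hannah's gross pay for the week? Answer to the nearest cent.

Mon: 10:00 AM–8:54 PM = 10 h 54 min
Tue: 11:28 AM–10:42 PM = 11 h 14 min
Wed: 5:40 AM–4:06 PM = 10 h 26 min
Thu: 9:49 AM–6:37 PM = 8 h 48 min
Fri: 11:09 AM–9:25 PM = 10 h 16 min
Sat: 7:18 AM–5:57 PM = 10 h 39 min
Total worked: 62 h 17 min = 3737 min.
Regular 40 h 0 min = 2400 min at €40.00/h; overtime 22 h 17 min = 1337 min at €60.00/h.
Pay = (2400 × €40.00 + 1337 × €60.00) ÷ 60 = €2937.00.

€2937.00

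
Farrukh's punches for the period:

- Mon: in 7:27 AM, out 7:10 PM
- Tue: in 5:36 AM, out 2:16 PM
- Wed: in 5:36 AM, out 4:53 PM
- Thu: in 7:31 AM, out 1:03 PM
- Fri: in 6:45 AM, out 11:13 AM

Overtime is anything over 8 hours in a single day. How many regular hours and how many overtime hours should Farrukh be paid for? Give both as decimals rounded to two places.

Mon: 7:27 AM–7:10 PM = 11 h 43 min
Tue: 5:36 AM–2:16 PM = 8 h 40 min
Wed: 5:36 AM–4:53 PM = 11 h 17 min
Thu: 7:31 AM–1:03 PM = 5 h 32 min
Fri: 6:45 AM–11:13 AM = 4 h 28 min
Mon reg 8 h 0 min / OT 3 h 43 min; Tue reg 8 h 0 min / OT 0 h 40 min; Wed reg 8 h 0 min / OT 3 h 17 min; Thu reg 5 h 32 min / OT 0 h 0 min; Fri reg 4 h 28 min / OT 0 h 0 min.
Totals: regular 34 h 0 min, overtime 7 h 40 min.

Regular 34.00 hours, overtime 7.67 hours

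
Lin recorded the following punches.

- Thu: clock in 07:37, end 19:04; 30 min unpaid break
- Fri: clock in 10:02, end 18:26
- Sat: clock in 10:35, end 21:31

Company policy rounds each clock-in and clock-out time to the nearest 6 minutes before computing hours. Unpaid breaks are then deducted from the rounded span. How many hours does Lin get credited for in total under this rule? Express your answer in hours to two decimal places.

Thu: in 07:37→07:36, out 19:04→19:06; 11 h 30 min − 30 min = 11 h 0 min
Fri: in 10:02→10:00, out 18:26→18:24; 8 h 24 min
Sat: in 10:35→10:36, out 21:31→21:30; 10 h 54 min
Total credited: 30 h 18 min.

30.30 hours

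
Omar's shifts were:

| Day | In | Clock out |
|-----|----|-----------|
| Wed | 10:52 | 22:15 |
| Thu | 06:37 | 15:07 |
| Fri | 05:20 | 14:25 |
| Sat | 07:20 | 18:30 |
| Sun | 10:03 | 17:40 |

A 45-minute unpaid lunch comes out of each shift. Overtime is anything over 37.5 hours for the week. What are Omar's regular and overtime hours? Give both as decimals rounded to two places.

Regular 37.50 hours, overtime 6.50 hours

Wed: 10:52–22:15 = 11 h 23 min; less 45 min break → 10 h 38 min
Thu: 06:37–15:07 = 8 h 30 min; less 45 min break → 7 h 45 min
Fri: 05:20–14:25 = 9 h 5 min; less 45 min break → 8 h 20 min
Sat: 07:20–18:30 = 11 h 10 min; less 45 min break → 10 h 25 min
Sun: 10:03–17:40 = 7 h 37 min; less 45 min break → 6 h 52 min
Total worked: 44 h 0 min = 44.00 h.
Threshold 37.5 h → overtime 6 h 30 min, regular 37 h 30 min.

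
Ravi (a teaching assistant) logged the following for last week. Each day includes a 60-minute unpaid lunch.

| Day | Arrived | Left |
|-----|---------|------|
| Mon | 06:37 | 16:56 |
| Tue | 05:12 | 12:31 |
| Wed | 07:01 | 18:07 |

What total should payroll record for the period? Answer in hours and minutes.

Mon: 06:37–16:56 = 10 h 19 min; less 60 min break → 9 h 19 min
Tue: 05:12–12:31 = 7 h 19 min; less 60 min break → 6 h 19 min
Wed: 07:01–18:07 = 11 h 6 min; less 60 min break → 10 h 6 min
Total: 9 h 19 min + 6 h 19 min + 10 h 6 min = 25 h 44 min.

25 h 44 min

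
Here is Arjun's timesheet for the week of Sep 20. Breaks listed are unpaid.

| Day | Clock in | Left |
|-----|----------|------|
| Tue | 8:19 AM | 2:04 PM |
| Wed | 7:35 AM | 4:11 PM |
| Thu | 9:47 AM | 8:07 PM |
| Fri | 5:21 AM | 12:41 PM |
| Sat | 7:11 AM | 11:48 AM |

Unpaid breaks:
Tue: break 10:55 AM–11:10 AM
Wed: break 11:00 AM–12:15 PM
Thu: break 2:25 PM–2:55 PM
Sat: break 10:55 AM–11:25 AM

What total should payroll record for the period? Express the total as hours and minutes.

Tue: 8:19 AM–2:04 PM = 5 h 45 min; less 15 min break → 5 h 30 min
Wed: 7:35 AM–4:11 PM = 8 h 36 min; less 75 min break → 7 h 21 min
Thu: 9:47 AM–8:07 PM = 10 h 20 min; less 30 min break → 9 h 50 min
Fri: 5:21 AM–12:41 PM = 7 h 20 min
Sat: 7:11 AM–11:48 AM = 4 h 37 min; less 30 min break → 4 h 7 min
Total: 5 h 30 min + 7 h 21 min + 9 h 50 min + 7 h 20 min + 4 h 7 min = 34 h 8 min.

34 h 8 min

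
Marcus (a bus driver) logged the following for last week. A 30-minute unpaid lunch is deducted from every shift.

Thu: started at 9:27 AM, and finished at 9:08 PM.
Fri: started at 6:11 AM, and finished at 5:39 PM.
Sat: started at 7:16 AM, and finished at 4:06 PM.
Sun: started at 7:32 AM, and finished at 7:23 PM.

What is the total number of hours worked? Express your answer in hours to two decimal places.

41.83 hours

Thu: 9:27 AM–9:08 PM = 11 h 41 min; less 30 min break → 11 h 11 min
Fri: 6:11 AM–5:39 PM = 11 h 28 min; less 30 min break → 10 h 58 min
Sat: 7:16 AM–4:06 PM = 8 h 50 min; less 30 min break → 8 h 20 min
Sun: 7:32 AM–7:23 PM = 11 h 51 min; less 30 min break → 11 h 21 min
Total: 11 h 11 min + 10 h 58 min + 8 h 20 min + 11 h 21 min = 41 h 50 min.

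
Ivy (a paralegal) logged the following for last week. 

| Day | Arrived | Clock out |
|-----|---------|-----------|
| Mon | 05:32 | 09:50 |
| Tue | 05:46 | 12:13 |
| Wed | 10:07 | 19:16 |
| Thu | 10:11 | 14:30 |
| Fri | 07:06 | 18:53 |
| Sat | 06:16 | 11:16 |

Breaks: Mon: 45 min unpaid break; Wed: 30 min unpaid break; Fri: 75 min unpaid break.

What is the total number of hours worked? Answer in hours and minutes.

38 h 30 min

Mon: 05:32–09:50 = 4 h 18 min; less 45 min break → 3 h 33 min
Tue: 05:46–12:13 = 6 h 27 min
Wed: 10:07–19:16 = 9 h 9 min; less 30 min break → 8 h 39 min
Thu: 10:11–14:30 = 4 h 19 min
Fri: 07:06–18:53 = 11 h 47 min; less 75 min break → 10 h 32 min
Sat: 06:16–11:16 = 5 h 0 min
Total: 3 h 33 min + 6 h 27 min + 8 h 39 min + 4 h 19 min + 10 h 32 min + 5 h 0 min = 38 h 30 min.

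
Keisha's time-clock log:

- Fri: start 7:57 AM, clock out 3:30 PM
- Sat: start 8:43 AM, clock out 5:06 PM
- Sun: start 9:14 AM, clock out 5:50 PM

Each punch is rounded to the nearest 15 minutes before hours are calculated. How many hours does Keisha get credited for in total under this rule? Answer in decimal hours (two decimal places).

24.25 hours

Fri: in 7:57 AM→8:00 AM, out 3:30 PM→3:30 PM; 7 h 30 min
Sat: in 8:43 AM→8:45 AM, out 5:06 PM→5:00 PM; 8 h 15 min
Sun: in 9:14 AM→9:15 AM, out 5:50 PM→5:45 PM; 8 h 30 min
Total credited: 24 h 15 min.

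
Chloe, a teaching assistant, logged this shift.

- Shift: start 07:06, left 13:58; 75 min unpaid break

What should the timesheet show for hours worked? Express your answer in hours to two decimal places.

Shift: 07:06–13:58 = 6 h 52 min; less 75 min break → 5 h 37 min

5.62 hours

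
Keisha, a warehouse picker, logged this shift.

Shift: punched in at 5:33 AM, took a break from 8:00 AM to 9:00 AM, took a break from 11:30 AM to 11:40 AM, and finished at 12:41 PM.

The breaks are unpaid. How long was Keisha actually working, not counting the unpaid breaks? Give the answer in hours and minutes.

Shift: 5:33 AM–12:41 PM = 7 h 8 min; less 70 min break → 5 h 58 min

5 h 58 min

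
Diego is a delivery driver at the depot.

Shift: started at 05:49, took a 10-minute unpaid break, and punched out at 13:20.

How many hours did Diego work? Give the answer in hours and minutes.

Shift: 05:49–13:20 = 7 h 31 min; less 10 min break → 7 h 21 min

7 h 21 min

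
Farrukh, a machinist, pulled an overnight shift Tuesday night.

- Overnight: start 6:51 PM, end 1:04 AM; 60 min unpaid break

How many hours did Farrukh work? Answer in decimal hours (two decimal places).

5.22 hours

Overnight: 6:51 PM → midnight = 5 h 9 min; midnight → 1:04 AM = 1 h 4 min; span 6 h 13 min; less 60 min break → 5 h 13 min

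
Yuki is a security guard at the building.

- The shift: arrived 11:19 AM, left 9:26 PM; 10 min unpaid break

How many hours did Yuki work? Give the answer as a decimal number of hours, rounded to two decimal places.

The shift: 11:19 AM–9:26 PM = 10 h 7 min; less 10 min break → 9 h 57 min

9.95 hours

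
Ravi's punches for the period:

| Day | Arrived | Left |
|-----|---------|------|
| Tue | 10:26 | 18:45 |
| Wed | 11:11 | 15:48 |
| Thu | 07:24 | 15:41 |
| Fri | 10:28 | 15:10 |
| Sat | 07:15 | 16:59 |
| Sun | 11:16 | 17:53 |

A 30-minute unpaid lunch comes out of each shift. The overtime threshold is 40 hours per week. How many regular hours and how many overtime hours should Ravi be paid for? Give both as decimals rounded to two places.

Regular 39.27 hours, overtime 0.00 hours

Tue: 10:26–18:45 = 8 h 19 min; less 30 min break → 7 h 49 min
Wed: 11:11–15:48 = 4 h 37 min; less 30 min break → 4 h 7 min
Thu: 07:24–15:41 = 8 h 17 min; less 30 min break → 7 h 47 min
Fri: 10:28–15:10 = 4 h 42 min; less 30 min break → 4 h 12 min
Sat: 07:15–16:59 = 9 h 44 min; less 30 min break → 9 h 14 min
Sun: 11:16–17:53 = 6 h 37 min; less 30 min break → 6 h 7 min
Total worked: 39 h 16 min = 39.27 h.
Threshold 40 h → overtime 0 h 0 min, regular 39 h 16 min.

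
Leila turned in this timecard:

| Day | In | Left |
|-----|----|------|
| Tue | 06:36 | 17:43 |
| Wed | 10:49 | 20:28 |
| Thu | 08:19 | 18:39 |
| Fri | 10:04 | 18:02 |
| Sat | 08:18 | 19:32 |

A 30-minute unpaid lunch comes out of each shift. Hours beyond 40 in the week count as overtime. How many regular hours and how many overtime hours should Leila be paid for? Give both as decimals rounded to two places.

Regular 40.00 hours, overtime 7.80 hours

Tue: 06:36–17:43 = 11 h 7 min; less 30 min break → 10 h 37 min
Wed: 10:49–20:28 = 9 h 39 min; less 30 min break → 9 h 9 min
Thu: 08:19–18:39 = 10 h 20 min; less 30 min break → 9 h 50 min
Fri: 10:04–18:02 = 7 h 58 min; less 30 min break → 7 h 28 min
Sat: 08:18–19:32 = 11 h 14 min; less 30 min break → 10 h 44 min
Total worked: 47 h 48 min = 47.80 h.
Threshold 40 h → overtime 7 h 48 min, regular 40 h 0 min.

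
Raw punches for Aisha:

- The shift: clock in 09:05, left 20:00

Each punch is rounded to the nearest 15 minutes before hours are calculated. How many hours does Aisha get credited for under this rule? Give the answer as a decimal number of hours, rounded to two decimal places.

The shift: in 09:05→09:00, out 20:00→20:00; 11 h 0 min

11.00 hours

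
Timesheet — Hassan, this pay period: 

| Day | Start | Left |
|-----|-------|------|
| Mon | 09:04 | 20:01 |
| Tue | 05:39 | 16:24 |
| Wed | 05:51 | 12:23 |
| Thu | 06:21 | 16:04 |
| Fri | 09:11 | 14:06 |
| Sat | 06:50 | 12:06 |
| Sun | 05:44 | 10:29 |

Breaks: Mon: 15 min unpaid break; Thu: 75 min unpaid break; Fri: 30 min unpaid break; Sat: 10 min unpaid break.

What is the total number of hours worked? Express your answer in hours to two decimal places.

Mon: 09:04–20:01 = 10 h 57 min; less 15 min break → 10 h 42 min
Tue: 05:39–16:24 = 10 h 45 min
Wed: 05:51–12:23 = 6 h 32 min
Thu: 06:21–16:04 = 9 h 43 min; less 75 min break → 8 h 28 min
Fri: 09:11–14:06 = 4 h 55 min; less 30 min break → 4 h 25 min
Sat: 06:50–12:06 = 5 h 16 min; less 10 min break → 5 h 6 min
Sun: 05:44–10:29 = 4 h 45 min
Total: 10 h 42 min + 10 h 45 min + 6 h 32 min + 8 h 28 min + 4 h 25 min + 5 h 6 min + 4 h 45 min = 50 h 43 min.

50.72 hours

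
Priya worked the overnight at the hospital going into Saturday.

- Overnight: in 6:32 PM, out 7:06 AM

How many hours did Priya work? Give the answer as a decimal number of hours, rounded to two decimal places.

12.57 hours

Overnight: 6:32 PM → midnight = 5 h 28 min; midnight → 7:06 AM = 7 h 6 min; span 12 h 34 min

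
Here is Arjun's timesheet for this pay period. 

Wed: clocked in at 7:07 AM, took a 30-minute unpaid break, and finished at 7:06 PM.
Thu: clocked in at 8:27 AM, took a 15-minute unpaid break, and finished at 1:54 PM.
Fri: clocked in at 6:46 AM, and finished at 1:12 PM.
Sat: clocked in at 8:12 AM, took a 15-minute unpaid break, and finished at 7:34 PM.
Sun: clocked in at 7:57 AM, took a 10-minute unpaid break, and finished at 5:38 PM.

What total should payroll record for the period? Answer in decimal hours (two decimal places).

43.75 hours

Wed: 7:07 AM–7:06 PM = 11 h 59 min; less 30 min break → 11 h 29 min
Thu: 8:27 AM–1:54 PM = 5 h 27 min; less 15 min break → 5 h 12 min
Fri: 6:46 AM–1:12 PM = 6 h 26 min
Sat: 8:12 AM–7:34 PM = 11 h 22 min; less 15 min break → 11 h 7 min
Sun: 7:57 AM–5:38 PM = 9 h 41 min; less 10 min break → 9 h 31 min
Total: 11 h 29 min + 5 h 12 min + 6 h 26 min + 11 h 7 min + 9 h 31 min = 43 h 45 min.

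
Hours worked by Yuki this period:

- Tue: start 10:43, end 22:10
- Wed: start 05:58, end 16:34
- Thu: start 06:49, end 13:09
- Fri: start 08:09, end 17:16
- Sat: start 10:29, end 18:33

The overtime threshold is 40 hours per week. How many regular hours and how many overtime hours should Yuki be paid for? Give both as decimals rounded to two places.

Regular 40.00 hours, overtime 5.57 hours

Tue: 10:43–22:10 = 11 h 27 min
Wed: 05:58–16:34 = 10 h 36 min
Thu: 06:49–13:09 = 6 h 20 min
Fri: 08:09–17:16 = 9 h 7 min
Sat: 10:29–18:33 = 8 h 4 min
Total worked: 45 h 34 min = 45.57 h.
Threshold 40 h → overtime 5 h 34 min, regular 40 h 0 min.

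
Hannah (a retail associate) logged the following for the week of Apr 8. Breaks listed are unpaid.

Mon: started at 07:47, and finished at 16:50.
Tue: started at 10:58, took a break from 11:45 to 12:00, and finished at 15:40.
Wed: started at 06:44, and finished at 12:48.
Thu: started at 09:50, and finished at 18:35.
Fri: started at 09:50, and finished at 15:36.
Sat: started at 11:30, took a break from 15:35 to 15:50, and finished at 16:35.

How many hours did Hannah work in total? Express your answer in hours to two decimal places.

38.92 hours

Mon: 07:47–16:50 = 9 h 3 min
Tue: 10:58–15:40 = 4 h 42 min; less 15 min break → 4 h 27 min
Wed: 06:44–12:48 = 6 h 4 min
Thu: 09:50–18:35 = 8 h 45 min
Fri: 09:50–15:36 = 5 h 46 min
Sat: 11:30–16:35 = 5 h 5 min; less 15 min break → 4 h 50 min
Total: 9 h 3 min + 4 h 27 min + 6 h 4 min + 8 h 45 min + 5 h 46 min + 4 h 50 min = 38 h 55 min.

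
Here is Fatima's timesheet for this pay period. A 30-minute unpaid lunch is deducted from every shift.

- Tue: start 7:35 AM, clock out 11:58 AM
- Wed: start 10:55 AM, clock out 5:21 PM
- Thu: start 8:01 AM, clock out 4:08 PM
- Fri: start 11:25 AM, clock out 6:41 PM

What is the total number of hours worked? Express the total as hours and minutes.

24 h 12 min

Tue: 7:35 AM–11:58 AM = 4 h 23 min; less 30 min break → 3 h 53 min
Wed: 10:55 AM–5:21 PM = 6 h 26 min; less 30 min break → 5 h 56 min
Thu: 8:01 AM–4:08 PM = 8 h 7 min; less 30 min break → 7 h 37 min
Fri: 11:25 AM–6:41 PM = 7 h 16 min; less 30 min break → 6 h 46 min
Total: 3 h 53 min + 5 h 56 min + 7 h 37 min + 6 h 46 min = 24 h 12 min.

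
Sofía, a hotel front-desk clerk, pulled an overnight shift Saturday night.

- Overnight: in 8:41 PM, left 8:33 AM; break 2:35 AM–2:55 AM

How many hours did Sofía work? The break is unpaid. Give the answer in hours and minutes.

11 h 32 min

Overnight: 8:41 PM → midnight = 3 h 19 min; midnight → 8:33 AM = 8 h 33 min; span 11 h 52 min; less 20 min break → 11 h 32 min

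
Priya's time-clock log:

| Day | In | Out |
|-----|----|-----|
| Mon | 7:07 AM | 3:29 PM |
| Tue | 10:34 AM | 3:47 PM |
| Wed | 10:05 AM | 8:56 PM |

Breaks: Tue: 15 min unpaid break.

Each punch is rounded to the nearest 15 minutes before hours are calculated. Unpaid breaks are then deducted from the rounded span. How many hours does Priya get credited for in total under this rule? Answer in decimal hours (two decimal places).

24.50 hours

Mon: in 7:07 AM→7:00 AM, out 3:29 PM→3:30 PM; 8 h 30 min
Tue: in 10:34 AM→10:30 AM, out 3:47 PM→3:45 PM; 5 h 15 min − 15 min = 5 h 0 min
Wed: in 10:05 AM→10:00 AM, out 8:56 PM→9:00 PM; 11 h 0 min
Total credited: 24 h 30 min.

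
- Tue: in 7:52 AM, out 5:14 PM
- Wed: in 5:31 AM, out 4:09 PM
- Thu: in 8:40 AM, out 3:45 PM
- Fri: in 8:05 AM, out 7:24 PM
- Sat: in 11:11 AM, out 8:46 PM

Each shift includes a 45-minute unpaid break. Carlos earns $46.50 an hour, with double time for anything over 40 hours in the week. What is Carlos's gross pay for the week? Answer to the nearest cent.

Tue: 7:52 AM–5:14 PM = 9 h 22 min; less 45 min break → 8 h 37 min
Wed: 5:31 AM–4:09 PM = 10 h 38 min; less 45 min break → 9 h 53 min
Thu: 8:40 AM–3:45 PM = 7 h 5 min; less 45 min break → 6 h 20 min
Fri: 8:05 AM–7:24 PM = 11 h 19 min; less 45 min break → 10 h 34 min
Sat: 11:11 AM–8:46 PM = 9 h 35 min; less 45 min break → 8 h 50 min
Total worked: 44 h 14 min = 2654 min.
Regular 40 h 0 min = 2400 min at $46.50/h; overtime 4 h 14 min = 254 min at $93.00/h.
Pay = (2400 × $46.50 + 254 × $93.00) ÷ 60 = $2253.70.

$2253.70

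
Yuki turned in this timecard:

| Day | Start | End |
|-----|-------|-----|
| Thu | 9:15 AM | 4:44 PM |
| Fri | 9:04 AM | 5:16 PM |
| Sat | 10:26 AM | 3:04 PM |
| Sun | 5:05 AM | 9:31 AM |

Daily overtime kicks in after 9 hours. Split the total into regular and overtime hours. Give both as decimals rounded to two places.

Thu: 9:15 AM–4:44 PM = 7 h 29 min
Fri: 9:04 AM–5:16 PM = 8 h 12 min
Sat: 10:26 AM–3:04 PM = 4 h 38 min
Sun: 5:05 AM–9:31 AM = 4 h 26 min
Thu reg 7 h 29 min / OT 0 h 0 min; Fri reg 8 h 12 min / OT 0 h 0 min; Sat reg 4 h 38 min / OT 0 h 0 min; Sun reg 4 h 26 min / OT 0 h 0 min.
Totals: regular 24 h 45 min, overtime 0 h 0 min.

Regular 24.75 hours, overtime 0.00 hours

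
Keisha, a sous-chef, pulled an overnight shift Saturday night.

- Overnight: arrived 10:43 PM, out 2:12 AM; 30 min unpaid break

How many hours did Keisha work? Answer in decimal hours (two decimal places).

2.98 hours

Overnight: 10:43 PM → midnight = 1 h 17 min; midnight → 2:12 AM = 2 h 12 min; span 3 h 29 min; less 30 min break → 2 h 59 min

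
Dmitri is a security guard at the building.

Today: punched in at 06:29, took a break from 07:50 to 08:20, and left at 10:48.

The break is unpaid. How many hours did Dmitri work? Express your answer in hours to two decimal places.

3.82 hours

Today: 06:29–10:48 = 4 h 19 min; less 30 min break → 3 h 49 min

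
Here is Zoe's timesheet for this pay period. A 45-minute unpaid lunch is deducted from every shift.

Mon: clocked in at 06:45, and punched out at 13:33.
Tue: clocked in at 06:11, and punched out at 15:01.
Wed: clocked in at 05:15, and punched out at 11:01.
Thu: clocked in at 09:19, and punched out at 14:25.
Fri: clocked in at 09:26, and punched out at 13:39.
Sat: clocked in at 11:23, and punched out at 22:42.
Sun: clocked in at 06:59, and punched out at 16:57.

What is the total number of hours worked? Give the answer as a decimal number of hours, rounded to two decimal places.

Mon: 06:45–13:33 = 6 h 48 min; less 45 min break → 6 h 3 min
Tue: 06:11–15:01 = 8 h 50 min; less 45 min break → 8 h 5 min
Wed: 05:15–11:01 = 5 h 46 min; less 45 min break → 5 h 1 min
Thu: 09:19–14:25 = 5 h 6 min; less 45 min break → 4 h 21 min
Fri: 09:26–13:39 = 4 h 13 min; less 45 min break → 3 h 28 min
Sat: 11:23–22:42 = 11 h 19 min; less 45 min break → 10 h 34 min
Sun: 06:59–16:57 = 9 h 58 min; less 45 min break → 9 h 13 min
Total: 6 h 3 min + 8 h 5 min + 5 h 1 min + 4 h 21 min + 3 h 28 min + 10 h 34 min + 9 h 13 min = 46 h 45 min.

46.75 hours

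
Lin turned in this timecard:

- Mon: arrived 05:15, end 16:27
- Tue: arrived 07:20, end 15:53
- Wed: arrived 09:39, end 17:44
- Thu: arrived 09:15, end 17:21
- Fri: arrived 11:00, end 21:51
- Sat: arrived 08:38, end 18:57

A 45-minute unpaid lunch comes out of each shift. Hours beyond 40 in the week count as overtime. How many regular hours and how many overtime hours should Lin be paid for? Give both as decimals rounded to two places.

Regular 40.00 hours, overtime 12.60 hours

Mon: 05:15–16:27 = 11 h 12 min; less 45 min break → 10 h 27 min
Tue: 07:20–15:53 = 8 h 33 min; less 45 min break → 7 h 48 min
Wed: 09:39–17:44 = 8 h 5 min; less 45 min break → 7 h 20 min
Thu: 09:15–17:21 = 8 h 6 min; less 45 min break → 7 h 21 min
Fri: 11:00–21:51 = 10 h 51 min; less 45 min break → 10 h 6 min
Sat: 08:38–18:57 = 10 h 19 min; less 45 min break → 9 h 34 min
Total worked: 52 h 36 min = 52.60 h.
Threshold 40 h → overtime 12 h 36 min, regular 40 h 0 min.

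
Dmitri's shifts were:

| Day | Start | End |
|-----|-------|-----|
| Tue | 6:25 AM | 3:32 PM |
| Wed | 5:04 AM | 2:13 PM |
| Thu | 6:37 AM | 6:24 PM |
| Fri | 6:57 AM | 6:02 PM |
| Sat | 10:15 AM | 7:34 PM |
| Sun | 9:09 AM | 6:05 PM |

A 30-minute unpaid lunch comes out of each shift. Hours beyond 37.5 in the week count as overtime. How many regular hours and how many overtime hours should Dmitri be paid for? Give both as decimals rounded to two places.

Regular 37.50 hours, overtime 18.88 hours

Tue: 6:25 AM–3:32 PM = 9 h 7 min; less 30 min break → 8 h 37 min
Wed: 5:04 AM–2:13 PM = 9 h 9 min; less 30 min break → 8 h 39 min
Thu: 6:37 AM–6:24 PM = 11 h 47 min; less 30 min break → 11 h 17 min
Fri: 6:57 AM–6:02 PM = 11 h 5 min; less 30 min break → 10 h 35 min
Sat: 10:15 AM–7:34 PM = 9 h 19 min; less 30 min break → 8 h 49 min
Sun: 9:09 AM–6:05 PM = 8 h 56 min; less 30 min break → 8 h 26 min
Total worked: 56 h 23 min = 56.38 h.
Threshold 37.5 h → overtime 18 h 53 min, regular 37 h 30 min.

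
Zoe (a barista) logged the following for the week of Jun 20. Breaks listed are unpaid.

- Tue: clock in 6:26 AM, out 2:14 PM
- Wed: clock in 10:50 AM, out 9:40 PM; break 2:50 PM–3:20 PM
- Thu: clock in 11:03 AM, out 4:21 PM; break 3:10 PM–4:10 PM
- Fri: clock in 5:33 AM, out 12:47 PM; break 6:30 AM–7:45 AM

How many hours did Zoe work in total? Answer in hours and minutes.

Tue: 6:26 AM–2:14 PM = 7 h 48 min
Wed: 10:50 AM–9:40 PM = 10 h 50 min; less 30 min break → 10 h 20 min
Thu: 11:03 AM–4:21 PM = 5 h 18 min; less 60 min break → 4 h 18 min
Fri: 5:33 AM–12:47 PM = 7 h 14 min; less 75 min break → 5 h 59 min
Total: 7 h 48 min + 10 h 20 min + 4 h 18 min + 5 h 59 min = 28 h 25 min.

28 h 25 min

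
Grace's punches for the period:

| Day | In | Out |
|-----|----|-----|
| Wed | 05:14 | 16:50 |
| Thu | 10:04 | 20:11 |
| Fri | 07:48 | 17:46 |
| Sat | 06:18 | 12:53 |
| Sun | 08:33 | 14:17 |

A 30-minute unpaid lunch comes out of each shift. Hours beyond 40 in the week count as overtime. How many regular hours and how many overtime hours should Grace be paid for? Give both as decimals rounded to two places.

Regular 40.00 hours, overtime 1.50 hours

Wed: 05:14–16:50 = 11 h 36 min; less 30 min break → 11 h 6 min
Thu: 10:04–20:11 = 10 h 7 min; less 30 min break → 9 h 37 min
Fri: 07:48–17:46 = 9 h 58 min; less 30 min break → 9 h 28 min
Sat: 06:18–12:53 = 6 h 35 min; less 30 min break → 6 h 5 min
Sun: 08:33–14:17 = 5 h 44 min; less 30 min break → 5 h 14 min
Total worked: 41 h 30 min = 41.50 h.
Threshold 40 h → overtime 1 h 30 min, regular 40 h 0 min.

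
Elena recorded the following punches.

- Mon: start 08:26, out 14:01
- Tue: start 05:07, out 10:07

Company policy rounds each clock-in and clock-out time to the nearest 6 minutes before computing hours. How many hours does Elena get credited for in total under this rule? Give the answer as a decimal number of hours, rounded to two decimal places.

10.60 hours

Mon: in 08:26→08:24, out 14:01→14:00; 5 h 36 min
Tue: in 05:07→05:06, out 10:07→10:06; 5 h 0 min
Total credited: 10 h 36 min.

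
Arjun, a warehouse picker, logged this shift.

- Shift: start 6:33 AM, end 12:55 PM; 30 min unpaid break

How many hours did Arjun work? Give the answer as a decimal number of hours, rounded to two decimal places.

Shift: 6:33 AM–12:55 PM = 6 h 22 min; less 30 min break → 5 h 52 min

5.87 hours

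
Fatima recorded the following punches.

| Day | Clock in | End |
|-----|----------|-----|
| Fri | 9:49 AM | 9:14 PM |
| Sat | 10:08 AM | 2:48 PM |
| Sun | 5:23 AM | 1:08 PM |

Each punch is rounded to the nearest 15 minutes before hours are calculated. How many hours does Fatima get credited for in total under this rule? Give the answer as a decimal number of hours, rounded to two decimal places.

23.75 hours

Fri: in 9:49 AM→9:45 AM, out 9:14 PM→9:15 PM; 11 h 30 min
Sat: in 10:08 AM→10:15 AM, out 2:48 PM→2:45 PM; 4 h 30 min
Sun: in 5:23 AM→5:30 AM, out 1:08 PM→1:15 PM; 7 h 45 min
Total credited: 23 h 45 min.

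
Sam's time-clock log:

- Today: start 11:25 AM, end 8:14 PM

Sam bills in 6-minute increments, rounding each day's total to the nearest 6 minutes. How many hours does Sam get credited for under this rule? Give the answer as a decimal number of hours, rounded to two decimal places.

8.80 hours

Today: 11:25 AM–8:14 PM = 8 h 49 min → rounds to 8 h 48 min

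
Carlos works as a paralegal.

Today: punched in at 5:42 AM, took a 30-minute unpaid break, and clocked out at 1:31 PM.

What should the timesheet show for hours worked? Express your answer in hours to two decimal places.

Today: 5:42 AM–1:31 PM = 7 h 49 min; less 30 min break → 7 h 19 min

7.32 hours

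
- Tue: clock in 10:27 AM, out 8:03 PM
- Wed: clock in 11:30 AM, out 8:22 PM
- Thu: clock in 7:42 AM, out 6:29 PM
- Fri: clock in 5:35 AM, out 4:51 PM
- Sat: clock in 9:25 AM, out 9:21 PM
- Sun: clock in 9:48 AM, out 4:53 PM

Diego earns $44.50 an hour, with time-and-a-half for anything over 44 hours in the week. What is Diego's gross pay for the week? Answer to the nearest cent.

Tue: 10:27 AM–8:03 PM = 9 h 36 min
Wed: 11:30 AM–8:22 PM = 8 h 52 min
Thu: 7:42 AM–6:29 PM = 10 h 47 min
Fri: 5:35 AM–4:51 PM = 11 h 16 min
Sat: 9:25 AM–9:21 PM = 11 h 56 min
Sun: 9:48 AM–4:53 PM = 7 h 5 min
Total worked: 59 h 32 min = 3572 min.
Regular 44 h 0 min = 2640 min at $44.50/h; overtime 15 h 32 min = 932 min at $66.75/h.
Pay = (2640 × $44.50 + 932 × $66.75) ÷ 60 = $2994.85.

$2994.85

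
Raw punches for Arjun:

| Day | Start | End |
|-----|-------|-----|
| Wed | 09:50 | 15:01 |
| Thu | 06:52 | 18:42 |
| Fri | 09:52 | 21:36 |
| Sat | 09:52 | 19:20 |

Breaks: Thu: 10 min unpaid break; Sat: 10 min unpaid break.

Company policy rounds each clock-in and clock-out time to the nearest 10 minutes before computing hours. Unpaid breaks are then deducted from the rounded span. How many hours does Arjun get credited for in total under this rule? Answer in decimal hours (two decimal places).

38.00 hours

Wed: in 09:50→09:50, out 15:01→15:00; 5 h 10 min
Thu: in 06:52→06:50, out 18:42→18:40; 11 h 50 min − 10 min = 11 h 40 min
Fri: in 09:52→09:50, out 21:36→21:40; 11 h 50 min
Sat: in 09:52→09:50, out 19:20→19:20; 9 h 30 min − 10 min = 9 h 20 min
Total credited: 38 h 0 min.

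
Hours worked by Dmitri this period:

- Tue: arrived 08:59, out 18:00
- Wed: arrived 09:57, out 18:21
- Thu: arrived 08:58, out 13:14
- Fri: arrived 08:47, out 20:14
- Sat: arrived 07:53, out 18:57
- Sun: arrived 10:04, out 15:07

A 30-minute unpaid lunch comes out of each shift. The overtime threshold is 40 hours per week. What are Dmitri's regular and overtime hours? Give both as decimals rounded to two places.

Tue: 08:59–18:00 = 9 h 1 min; less 30 min break → 8 h 31 min
Wed: 09:57–18:21 = 8 h 24 min; less 30 min break → 7 h 54 min
Thu: 08:58–13:14 = 4 h 16 min; less 30 min break → 3 h 46 min
Fri: 08:47–20:14 = 11 h 27 min; less 30 min break → 10 h 57 min
Sat: 07:53–18:57 = 11 h 4 min; less 30 min break → 10 h 34 min
Sun: 10:04–15:07 = 5 h 3 min; less 30 min break → 4 h 33 min
Total worked: 46 h 15 min = 46.25 h.
Threshold 40 h → overtime 6 h 15 min, regular 40 h 0 min.

Regular 40.00 hours, overtime 6.25 hours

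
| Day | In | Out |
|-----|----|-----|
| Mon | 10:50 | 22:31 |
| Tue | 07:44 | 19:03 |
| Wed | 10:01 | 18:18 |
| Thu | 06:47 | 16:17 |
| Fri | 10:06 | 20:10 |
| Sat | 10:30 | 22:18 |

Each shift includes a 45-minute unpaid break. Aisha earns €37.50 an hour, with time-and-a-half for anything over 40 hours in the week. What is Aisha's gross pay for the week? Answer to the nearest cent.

Mon: 10:50–22:31 = 11 h 41 min; less 45 min break → 10 h 56 min
Tue: 07:44–19:03 = 11 h 19 min; less 45 min break → 10 h 34 min
Wed: 10:01–18:18 = 8 h 17 min; less 45 min break → 7 h 32 min
Thu: 06:47–16:17 = 9 h 30 min; less 45 min break → 8 h 45 min
Fri: 10:06–20:10 = 10 h 4 min; less 45 min break → 9 h 19 min
Sat: 10:30–22:18 = 11 h 48 min; less 45 min break → 11 h 3 min
Total worked: 58 h 9 min = 3489 min.
Regular 40 h 0 min = 2400 min at €37.50/h; overtime 18 h 9 min = 1089 min at €56.25/h.
Pay = (2400 × €37.50 + 1089 × €56.25) ÷ 60 = €2520.94.

€2520.94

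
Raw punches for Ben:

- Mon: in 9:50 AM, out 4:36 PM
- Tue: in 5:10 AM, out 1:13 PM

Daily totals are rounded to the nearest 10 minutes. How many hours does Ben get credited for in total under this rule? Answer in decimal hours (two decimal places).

Mon: 9:50 AM–4:36 PM = 6 h 46 min → rounds to 6 h 50 min
Tue: 5:10 AM–1:13 PM = 8 h 3 min → rounds to 8 h 0 min
Total credited: 14 h 50 min.

14.83 hours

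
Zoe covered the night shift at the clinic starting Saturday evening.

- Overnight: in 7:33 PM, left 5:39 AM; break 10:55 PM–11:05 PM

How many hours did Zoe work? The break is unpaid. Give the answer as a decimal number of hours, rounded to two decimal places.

Overnight: 7:33 PM → midnight = 4 h 27 min; midnight → 5:39 AM = 5 h 39 min; span 10 h 6 min; less 10 min break → 9 h 56 min

9.93 hours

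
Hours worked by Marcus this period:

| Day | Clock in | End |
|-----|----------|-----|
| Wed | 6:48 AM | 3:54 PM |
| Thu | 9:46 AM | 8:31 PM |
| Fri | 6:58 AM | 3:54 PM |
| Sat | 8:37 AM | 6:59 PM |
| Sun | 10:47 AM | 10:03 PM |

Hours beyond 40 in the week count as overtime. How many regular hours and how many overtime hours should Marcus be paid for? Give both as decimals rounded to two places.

Wed: 6:48 AM–3:54 PM = 9 h 6 min
Thu: 9:46 AM–8:31 PM = 10 h 45 min
Fri: 6:58 AM–3:54 PM = 8 h 56 min
Sat: 8:37 AM–6:59 PM = 10 h 22 min
Sun: 10:47 AM–10:03 PM = 11 h 16 min
Total worked: 50 h 25 min = 50.42 h.
Threshold 40 h → overtime 10 h 25 min, regular 40 h 0 min.

Regular 40.00 hours, overtime 10.42 hours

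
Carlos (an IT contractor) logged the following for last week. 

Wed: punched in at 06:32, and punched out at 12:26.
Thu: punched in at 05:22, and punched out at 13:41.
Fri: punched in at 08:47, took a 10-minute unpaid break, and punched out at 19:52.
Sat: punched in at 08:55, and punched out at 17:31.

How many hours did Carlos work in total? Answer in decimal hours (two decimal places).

33.73 hours

Wed: 06:32–12:26 = 5 h 54 min
Thu: 05:22–13:41 = 8 h 19 min
Fri: 08:47–19:52 = 11 h 5 min; less 10 min break → 10 h 55 min
Sat: 08:55–17:31 = 8 h 36 min
Total: 5 h 54 min + 8 h 19 min + 10 h 55 min + 8 h 36 min = 33 h 44 min.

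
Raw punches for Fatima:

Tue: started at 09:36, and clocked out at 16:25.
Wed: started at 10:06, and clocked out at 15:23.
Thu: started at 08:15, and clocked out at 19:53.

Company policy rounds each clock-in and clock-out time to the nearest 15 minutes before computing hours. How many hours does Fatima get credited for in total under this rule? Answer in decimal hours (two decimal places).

Tue: in 09:36→09:30, out 16:25→16:30; 7 h 0 min
Wed: in 10:06→10:00, out 15:23→15:30; 5 h 30 min
Thu: in 08:15→08:15, out 19:53→20:00; 11 h 45 min
Total credited: 24 h 15 min.

24.25 hours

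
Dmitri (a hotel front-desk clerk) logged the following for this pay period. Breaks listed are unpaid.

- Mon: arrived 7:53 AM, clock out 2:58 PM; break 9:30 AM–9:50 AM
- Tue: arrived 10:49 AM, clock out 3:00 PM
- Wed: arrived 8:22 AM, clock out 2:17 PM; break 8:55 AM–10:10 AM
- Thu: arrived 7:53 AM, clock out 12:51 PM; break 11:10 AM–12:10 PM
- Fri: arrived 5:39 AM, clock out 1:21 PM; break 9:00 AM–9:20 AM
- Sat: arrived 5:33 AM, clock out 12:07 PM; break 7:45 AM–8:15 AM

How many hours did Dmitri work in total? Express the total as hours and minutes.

33 h 0 min

Mon: 7:53 AM–2:58 PM = 7 h 5 min; less 20 min break → 6 h 45 min
Tue: 10:49 AM–3:00 PM = 4 h 11 min
Wed: 8:22 AM–2:17 PM = 5 h 55 min; less 75 min break → 4 h 40 min
Thu: 7:53 AM–12:51 PM = 4 h 58 min; less 60 min break → 3 h 58 min
Fri: 5:39 AM–1:21 PM = 7 h 42 min; less 20 min break → 7 h 22 min
Sat: 5:33 AM–12:07 PM = 6 h 34 min; less 30 min break → 6 h 4 min
Total: 6 h 45 min + 4 h 11 min + 4 h 40 min + 3 h 58 min + 7 h 22 min + 6 h 4 min = 33 h 0 min.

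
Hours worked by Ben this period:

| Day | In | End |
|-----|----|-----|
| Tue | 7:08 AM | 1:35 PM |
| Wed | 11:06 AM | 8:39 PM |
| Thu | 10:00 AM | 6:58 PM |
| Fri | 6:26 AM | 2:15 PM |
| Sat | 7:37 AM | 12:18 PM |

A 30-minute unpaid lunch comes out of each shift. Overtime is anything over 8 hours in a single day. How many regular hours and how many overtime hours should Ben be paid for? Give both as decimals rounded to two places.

Regular 33.45 hours, overtime 1.52 hours

Tue: 7:08 AM–1:35 PM = 6 h 27 min; less 30 min break → 5 h 57 min
Wed: 11:06 AM–8:39 PM = 9 h 33 min; less 30 min break → 9 h 3 min
Thu: 10:00 AM–6:58 PM = 8 h 58 min; less 30 min break → 8 h 28 min
Fri: 6:26 AM–2:15 PM = 7 h 49 min; less 30 min break → 7 h 19 min
Sat: 7:37 AM–12:18 PM = 4 h 41 min; less 30 min break → 4 h 11 min
Tue reg 5 h 57 min / OT 0 h 0 min; Wed reg 8 h 0 min / OT 1 h 3 min; Thu reg 8 h 0 min / OT 0 h 28 min; Fri reg 7 h 19 min / OT 0 h 0 min; Sat reg 4 h 11 min / OT 0 h 0 min.
Totals: regular 33 h 27 min, overtime 1 h 31 min.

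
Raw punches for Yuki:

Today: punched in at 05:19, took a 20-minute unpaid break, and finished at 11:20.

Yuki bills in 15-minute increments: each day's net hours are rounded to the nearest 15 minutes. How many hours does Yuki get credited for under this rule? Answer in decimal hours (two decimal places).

Today: 05:19–11:20 = 6 h 1 min − 20 min = 5 h 41 min → rounds to 5 h 45 min

5.75 hours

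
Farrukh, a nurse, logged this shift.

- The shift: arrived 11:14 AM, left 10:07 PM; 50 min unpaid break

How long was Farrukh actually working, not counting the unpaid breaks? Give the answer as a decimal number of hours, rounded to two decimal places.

The shift: 11:14 AM–10:07 PM = 10 h 53 min; less 50 min break → 10 h 3 min

10.05 hours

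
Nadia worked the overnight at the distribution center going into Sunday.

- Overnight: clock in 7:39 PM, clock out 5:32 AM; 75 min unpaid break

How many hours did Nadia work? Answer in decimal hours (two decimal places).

8.63 hours

Overnight: 7:39 PM → midnight = 4 h 21 min; midnight → 5:32 AM = 5 h 32 min; span 9 h 53 min; less 75 min break → 8 h 38 min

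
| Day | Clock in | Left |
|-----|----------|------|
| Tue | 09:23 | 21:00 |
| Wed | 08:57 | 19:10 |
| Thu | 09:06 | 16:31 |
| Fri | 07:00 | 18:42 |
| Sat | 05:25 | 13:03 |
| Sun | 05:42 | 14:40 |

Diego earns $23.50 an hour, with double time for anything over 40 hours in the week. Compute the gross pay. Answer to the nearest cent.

$1764.85

Tue: 09:23–21:00 = 11 h 37 min
Wed: 08:57–19:10 = 10 h 13 min
Thu: 09:06–16:31 = 7 h 25 min
Fri: 07:00–18:42 = 11 h 42 min
Sat: 05:25–13:03 = 7 h 38 min
Sun: 05:42–14:40 = 8 h 58 min
Total worked: 57 h 33 min = 3453 min.
Regular 40 h 0 min = 2400 min at $23.50/h; overtime 17 h 33 min = 1053 min at $47.00/h.
Pay = (2400 × $23.50 + 1053 × $47.00) ÷ 60 = $1764.85.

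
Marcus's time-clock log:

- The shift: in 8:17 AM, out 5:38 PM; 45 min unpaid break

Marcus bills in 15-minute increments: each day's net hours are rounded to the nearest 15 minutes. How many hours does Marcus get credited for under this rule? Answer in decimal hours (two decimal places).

The shift: 8:17 AM–5:38 PM = 9 h 21 min − 45 min = 8 h 36 min → rounds to 8 h 30 min

8.50 hours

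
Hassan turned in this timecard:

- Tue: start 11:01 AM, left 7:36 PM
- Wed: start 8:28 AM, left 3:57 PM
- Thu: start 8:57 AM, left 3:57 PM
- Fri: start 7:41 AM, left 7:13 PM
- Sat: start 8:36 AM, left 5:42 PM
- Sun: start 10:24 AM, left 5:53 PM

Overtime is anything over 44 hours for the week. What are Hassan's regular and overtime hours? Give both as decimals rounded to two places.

Tue: 11:01 AM–7:36 PM = 8 h 35 min
Wed: 8:28 AM–3:57 PM = 7 h 29 min
Thu: 8:57 AM–3:57 PM = 7 h 0 min
Fri: 7:41 AM–7:13 PM = 11 h 32 min
Sat: 8:36 AM–5:42 PM = 9 h 6 min
Sun: 10:24 AM–5:53 PM = 7 h 29 min
Total worked: 51 h 11 min = 51.18 h.
Threshold 44 h → overtime 7 h 11 min, regular 44 h 0 min.

Regular 44.00 hours, overtime 7.18 hours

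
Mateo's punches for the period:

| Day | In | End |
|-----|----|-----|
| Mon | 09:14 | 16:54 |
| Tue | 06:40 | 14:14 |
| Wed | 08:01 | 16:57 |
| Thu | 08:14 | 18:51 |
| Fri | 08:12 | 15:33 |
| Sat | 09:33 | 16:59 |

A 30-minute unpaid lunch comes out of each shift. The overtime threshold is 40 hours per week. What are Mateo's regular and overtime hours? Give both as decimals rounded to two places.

Regular 40.00 hours, overtime 6.57 hours

Mon: 09:14–16:54 = 7 h 40 min; less 30 min break → 7 h 10 min
Tue: 06:40–14:14 = 7 h 34 min; less 30 min break → 7 h 4 min
Wed: 08:01–16:57 = 8 h 56 min; less 30 min break → 8 h 26 min
Thu: 08:14–18:51 = 10 h 37 min; less 30 min break → 10 h 7 min
Fri: 08:12–15:33 = 7 h 21 min; less 30 min break → 6 h 51 min
Sat: 09:33–16:59 = 7 h 26 min; less 30 min break → 6 h 56 min
Total worked: 46 h 34 min = 46.57 h.
Threshold 40 h → overtime 6 h 34 min, regular 40 h 0 min.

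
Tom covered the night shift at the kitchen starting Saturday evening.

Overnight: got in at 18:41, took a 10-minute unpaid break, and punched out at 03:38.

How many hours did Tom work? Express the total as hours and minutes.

Overnight: 18:41 → midnight = 5 h 19 min; midnight → 03:38 = 3 h 38 min; span 8 h 57 min; less 10 min break → 8 h 47 min

8 h 47 min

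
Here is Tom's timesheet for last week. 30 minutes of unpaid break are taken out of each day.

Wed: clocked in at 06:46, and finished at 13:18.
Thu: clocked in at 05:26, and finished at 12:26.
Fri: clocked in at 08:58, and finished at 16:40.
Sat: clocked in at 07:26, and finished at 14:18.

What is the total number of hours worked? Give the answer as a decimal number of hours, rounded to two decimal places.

Wed: 06:46–13:18 = 6 h 32 min; less 30 min break → 6 h 2 min
Thu: 05:26–12:26 = 7 h 0 min; less 30 min break → 6 h 30 min
Fri: 08:58–16:40 = 7 h 42 min; less 30 min break → 7 h 12 min
Sat: 07:26–14:18 = 6 h 52 min; less 30 min break → 6 h 22 min
Total: 6 h 2 min + 6 h 30 min + 7 h 12 min + 6 h 22 min = 26 h 6 min.

26.10 hours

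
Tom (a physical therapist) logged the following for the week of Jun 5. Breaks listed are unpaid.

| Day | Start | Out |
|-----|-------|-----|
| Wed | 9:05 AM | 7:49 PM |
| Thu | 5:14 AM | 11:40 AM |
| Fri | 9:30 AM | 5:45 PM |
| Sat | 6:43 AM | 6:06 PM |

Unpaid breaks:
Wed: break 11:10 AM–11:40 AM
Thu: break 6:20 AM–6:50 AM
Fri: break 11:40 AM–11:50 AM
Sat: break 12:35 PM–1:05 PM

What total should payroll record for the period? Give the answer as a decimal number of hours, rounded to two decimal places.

35.13 hours

Wed: 9:05 AM–7:49 PM = 10 h 44 min; less 30 min break → 10 h 14 min
Thu: 5:14 AM–11:40 AM = 6 h 26 min; less 30 min break → 5 h 56 min
Fri: 9:30 AM–5:45 PM = 8 h 15 min; less 10 min break → 8 h 5 min
Sat: 6:43 AM–6:06 PM = 11 h 23 min; less 30 min break → 10 h 53 min
Total: 10 h 14 min + 5 h 56 min + 8 h 5 min + 10 h 53 min = 35 h 8 min.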